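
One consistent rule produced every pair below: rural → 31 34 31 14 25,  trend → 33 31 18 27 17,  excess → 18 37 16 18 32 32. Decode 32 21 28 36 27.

Letters become their 1-based position plus 13 (so a→14, b→15, …).
Decoding 32 21 28 36 27: 32→(32−13)÷1=19=s, 21→(21−13)÷1=8=h, 28→(28−13)÷1=15=o, 36→(36−13)÷1=23=w, 27→(27−13)÷1=14=n.

shown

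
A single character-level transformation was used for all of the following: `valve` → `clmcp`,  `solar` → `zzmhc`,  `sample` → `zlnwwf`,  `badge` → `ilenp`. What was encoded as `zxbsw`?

It's a Vigenère-style cipher with numeric key [7,11,1]: position i shifts by key[i mod 3].
Undoing it on zxbsw: z−7=s, x−11=m, b−1=a, s−7=l, w−11=l.

small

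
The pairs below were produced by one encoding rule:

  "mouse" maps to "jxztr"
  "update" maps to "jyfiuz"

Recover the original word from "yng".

bit

The output letters match the input read backwards, each shifted +5: mouse reversed is esuom. The word is reversed, then every letter is shifted forward by 5.
Reversing it on yng: shift back: y−5=t, n−5=i, g−5=b → tib; then reverse → bit.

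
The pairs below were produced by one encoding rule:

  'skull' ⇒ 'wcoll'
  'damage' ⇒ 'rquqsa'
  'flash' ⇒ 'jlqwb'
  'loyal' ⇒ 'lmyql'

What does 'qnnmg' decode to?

arrow

s(18)→w(22) and k(10)→c(2) fit y≡9x+16 (mod 26); the inverse of 9 mod 26 is 3. This is an affine cipher: with a=0,…,z=25, each position x becomes (9x+16) mod 26.
Reversing it on qnnmg: q(16)→3·(16−16)≡0=a; n(13)→3·(13−16)≡17=r; n(13)→3·(13−16)≡17=r; m(12)→3·(12−16)≡14=o; g(6)→3·(6−16)≡22=w (all mod 26).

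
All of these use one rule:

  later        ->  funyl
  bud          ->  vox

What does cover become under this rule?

Compare letters: l→f is +20, a→u is +20, t→n is +20 — a constant shift. Every letter moves 20 places later in the alphabet, wrapping around z→a.
On cover: c+20=w, o+20=i, v+20=p, e+20=y, r+20=l.

wipyl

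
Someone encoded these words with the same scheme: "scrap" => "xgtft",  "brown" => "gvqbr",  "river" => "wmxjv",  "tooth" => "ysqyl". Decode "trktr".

Shifts by position in scrap: pos 0: s→x (+5), pos 1: c→g (+4), pos 2: r→t (+2), pos 3: a→f (+5), pos 4: p→t (+4) — repeating every 3. It's a Vigenère-style cipher with numeric key [5,4,2]: position i shifts by key[i mod 3].
Decoding trktr: t−5=o, r−4=n, k−2=i, t−5=o, r−4=n.

onion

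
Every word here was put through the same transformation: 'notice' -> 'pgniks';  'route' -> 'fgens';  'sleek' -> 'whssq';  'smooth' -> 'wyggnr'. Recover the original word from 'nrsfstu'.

n(13)→p(15) and o(14)→g(6) fit y≡17x+2 (mod 26); the inverse of 17 mod 26 is 23. This is an affine cipher: with a=0,…,z=25, each position x becomes (17x+2) mod 26.
Decoding nrsfstu: n(13)→23·(13−2)≡19=t; r(17)→23·(17−2)≡7=h; s(18)→23·(18−2)≡4=e; f(5)→23·(5−2)≡17=r; s(18)→23·(18−2)≡4=e; t(19)→23·(19−2)≡1=b; u(20)→23·(20−2)≡24=y (all mod 26).

thereby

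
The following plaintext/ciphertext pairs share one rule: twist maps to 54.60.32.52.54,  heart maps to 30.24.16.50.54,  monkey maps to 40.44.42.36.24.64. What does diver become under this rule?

The formula is n = 2×(alphabet index, a=1) + 14.
Applying it to diver: d=4→22, i=9→32, v=22→58, e=5→24, r=18→50.

22.32.58.24.50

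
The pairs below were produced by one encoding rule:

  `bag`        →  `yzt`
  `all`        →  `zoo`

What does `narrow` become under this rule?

Each pair mirrors across the alphabet (b↔y, a↔z, g↔t): positions sum to 25. Letters are reflected about the middle of the alphabet (position → 25−position): Atbash.
Applying it to narrow: n↔m, a↔z, r↔i, r↔i, o↔l, w↔d.

mziild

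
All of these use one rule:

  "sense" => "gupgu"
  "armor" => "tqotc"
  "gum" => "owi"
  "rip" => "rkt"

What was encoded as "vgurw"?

upset

Read the word backwards and shift each letter +2.
Decoding vgurw: shift back: v−2=t, g−2=e, u−2=s, r−2=p, w−2=u → tespu; then reverse → upset.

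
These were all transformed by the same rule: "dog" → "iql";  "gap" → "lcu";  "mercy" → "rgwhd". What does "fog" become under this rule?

kql

The rule splits by letter class: vowels +2, consonants +5.
On fog: f(cons)+5=k, o(vowel)+2=q, g(cons)+5=l.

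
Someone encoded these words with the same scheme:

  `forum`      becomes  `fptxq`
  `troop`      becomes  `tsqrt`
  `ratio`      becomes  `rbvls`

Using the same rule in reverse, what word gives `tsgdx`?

In forum: f→f is +0, o→p is +1, r→t is +2, u→x is +3 — the shift increases by 1 each position. The shift increases by 1 at each position, starting from +0: 0, 1, 2, ….
Undoing it on tsgdx: t−0=t, s−1=r, g−2=e, d−3=a, x−4=t.

treat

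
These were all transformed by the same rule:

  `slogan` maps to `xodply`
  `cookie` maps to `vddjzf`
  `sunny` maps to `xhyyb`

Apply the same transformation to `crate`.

vslcf

s(18)→x(23) and l(11)→o(14) fit y≡5x+11 (mod 26); the inverse of 5 mod 26 is 21. Each letter's alphabet position (a=0..z=25) is mapped through 5·x+11 mod 26 — an affine cipher.
On crate: c(2)→5·2+11≡21=v; r(17)→5·17+11≡18=s; a(0)→5·0+11≡11=l; t(19)→5·19+11≡2=c; e(4)→5·4+11≡5=f (all mod 26).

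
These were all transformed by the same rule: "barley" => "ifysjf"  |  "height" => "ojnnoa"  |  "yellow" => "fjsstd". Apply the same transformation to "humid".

oztnk

The shift depends on letter class: consonant b→i is +7, but vowel a→f is +5. Two shifts are in play — +5 for a/e/i/o/u, +7 for every other letter.
On humid: h(cons)+7=o, u(vowel)+5=z, m(cons)+7=t, i(vowel)+5=n, d(cons)+7=k.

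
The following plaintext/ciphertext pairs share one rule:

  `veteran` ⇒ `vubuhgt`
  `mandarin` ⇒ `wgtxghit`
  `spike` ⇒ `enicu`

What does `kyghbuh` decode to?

quarter

v(21)→v(21) and e(4)→u(20) fit y≡23x+6 (mod 26); the inverse of 23 mod 26 is 17. This is an affine cipher: with a=0,…,z=25, each position x becomes (23x+6) mod 26.
Undoing it on kyghbuh: k(10)→17·(10−6)≡16=q; y(24)→17·(24−6)≡20=u; g(6)→17·(6−6)≡0=a; h(7)→17·(7−6)≡17=r; b(1)→17·(1−6)≡19=t; u(20)→17·(20−6)≡4=e; h(7)→17·(7−6)≡17=r (all mod 26).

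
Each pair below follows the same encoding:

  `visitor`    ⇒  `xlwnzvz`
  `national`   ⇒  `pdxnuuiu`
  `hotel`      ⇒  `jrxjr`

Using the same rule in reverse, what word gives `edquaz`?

campus

In visitor: v→x is +2, i→l is +3, s→w is +4, i→n is +5 — the shift increases by 1 each position. The shift increases by 1 at each position, starting from +2: 2, 3, 4, ….
Undoing it on edquaz: e−2=c, d−3=a, q−4=m, u−5=p, a−6=u, z−7=s.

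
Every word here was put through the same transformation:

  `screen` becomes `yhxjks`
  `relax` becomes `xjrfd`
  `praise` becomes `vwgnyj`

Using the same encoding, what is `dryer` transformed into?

Shifts by position in screen: pos 0: s→y (+6), pos 1: c→h (+5), pos 2: r→x (+6), pos 3: e→j (+5) — repeating every 2. A repeating key of period 2 is used — shifts +6, +5 over and over.
On dryer: d+6=j, r+5=w, y+6=e, e+5=j, r+6=x.

jwejx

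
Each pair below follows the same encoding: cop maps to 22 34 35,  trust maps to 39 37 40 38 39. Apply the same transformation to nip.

Each letter is replaced by its alphabet position (a=1..z=26) + 19.
For nip: n=14→33, i=9→28, p=16→35.

33 28 35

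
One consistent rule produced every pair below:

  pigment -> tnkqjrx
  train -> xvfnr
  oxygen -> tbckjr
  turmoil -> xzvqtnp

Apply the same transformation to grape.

kvftj

The shift depends on letter class: consonant p→t is +4, but vowel i→n is +5. The rule splits by letter class: vowels +5, consonants +4.
Applying it to grape: g(cons)+4=k, r(cons)+4=v, a(vowel)+5=f, p(cons)+4=t, e(vowel)+5=j.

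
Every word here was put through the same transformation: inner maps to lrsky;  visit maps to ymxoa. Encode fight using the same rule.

imlna

In inner: i→l is +3, n→r is +4, n→s is +5, e→k is +6 — the shift increases by 1 each position. The shift increases by 1 at each position, starting from +3: 3, 4, 5, ….
For fight: f+3=i, i+4=m, g+5=l, h+6=n, t+7=a.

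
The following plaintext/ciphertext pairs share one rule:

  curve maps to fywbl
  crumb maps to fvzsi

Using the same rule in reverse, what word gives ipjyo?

In curve: c→f is +3, u→y is +4, r→w is +5, v→b is +6 — the shift increases by 1 each position. Letter i (0-indexed) is shifted by i+3, so successive shifts are 3, 4, 5, ….
Undoing it on ipjyo: i−3=f, p−4=l, j−5=e, y−6=s, o−7=h.

flesh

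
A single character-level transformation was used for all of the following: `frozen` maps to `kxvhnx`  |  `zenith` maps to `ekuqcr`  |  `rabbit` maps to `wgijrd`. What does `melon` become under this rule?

rksww

In frozen: f→k is +5, r→x is +6, o→v is +7, z→h is +8 — the shift increases by 1 each position. Each letter shifts forward by (position + 5), i.e. 5, 6, 7, … — the shift grows by one for each successive letter.
For melon: m+5=r, e+6=k, l+7=s, o+8=w, n+9=w.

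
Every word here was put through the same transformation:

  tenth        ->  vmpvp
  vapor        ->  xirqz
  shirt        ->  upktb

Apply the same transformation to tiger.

Shifts by position in tenth: pos 0: t→v (+2), pos 1: e→m (+8), pos 2: n→p (+2), pos 3: t→v (+2), pos 4: h→p (+8) — repeating every 3. It's a Vigenère-style cipher with numeric key [2,8,2]: position i shifts by key[i mod 3].
Applying it to tiger: t+2=v, i+8=q, g+2=i, e+2=g, r+8=z.

vqigz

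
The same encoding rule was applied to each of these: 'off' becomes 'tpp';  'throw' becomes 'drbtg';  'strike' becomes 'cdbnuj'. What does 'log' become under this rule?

Vowels shift forward by 5 and consonants shift forward by 10.
Applying it to log: l(cons)+10=v, o(vowel)+5=t, g(cons)+10=q.

vtq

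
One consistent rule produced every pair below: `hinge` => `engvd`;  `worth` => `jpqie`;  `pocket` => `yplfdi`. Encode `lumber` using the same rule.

orxcdq

This is an affine cipher: with a=0,…,z=25, each position x becomes (9x+19) mod 26.
On lumber: l(11)→9·11+19≡14=o; u(20)→9·20+19≡17=r; m(12)→9·12+19≡23=x; b(1)→9·1+19≡2=c; e(4)→9·4+19≡3=d; r(17)→9·17+19≡16=q (all mod 26).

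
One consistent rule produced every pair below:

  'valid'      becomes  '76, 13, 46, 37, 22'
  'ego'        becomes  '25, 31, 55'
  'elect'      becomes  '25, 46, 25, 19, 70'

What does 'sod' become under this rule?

67, 55, 22

v(#22)→76 and a(#1)→13: differences scale by 3, so n = 3·pos + 10. With a=1..z=26, the number is 3·pos + 10.
Applying it to sod: s=19→67, o=15→55, d=4→22.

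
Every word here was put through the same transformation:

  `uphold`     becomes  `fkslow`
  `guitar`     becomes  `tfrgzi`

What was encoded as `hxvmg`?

scent

Each pair mirrors across the alphabet (u↔f, p↔k, h↔s): positions sum to 25. Letters are reflected about the middle of the alphabet (position → 25−position): Atbash.
Decoding hxvmg: h↔s, x↔c, v↔e, m↔n, g↔t.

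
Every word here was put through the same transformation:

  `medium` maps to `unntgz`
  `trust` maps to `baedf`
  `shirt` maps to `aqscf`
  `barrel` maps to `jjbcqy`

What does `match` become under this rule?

ujdnt

In medium: m→u is +8, e→n is +9, d→n is +10, i→t is +11 — the shift increases by 1 each position. Letter i (0-indexed) is shifted by i+8, so successive shifts are 8, 9, 10, ….
Applying it to match: m+8=u, a+9=j, t+10=d, c+11=n, h+12=t.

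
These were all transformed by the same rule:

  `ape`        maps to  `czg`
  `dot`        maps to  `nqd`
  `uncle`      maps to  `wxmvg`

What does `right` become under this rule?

Two shifts are in play — +2 for a/e/i/o/u, +10 for every other letter.
Applying it to right: r(cons)+10=b, i(vowel)+2=k, g(cons)+10=q, h(cons)+10=r, t(cons)+10=d.

bkqrd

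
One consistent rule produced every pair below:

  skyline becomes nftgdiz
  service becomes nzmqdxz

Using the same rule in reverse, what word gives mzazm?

refer

Compare letters: s→n is +21, k→f is +21, y→t is +21 — a constant shift. It's a constant shift of +21 (ROT21).
Reversing it on mzazm: m−21=r, z−21=e, a−21=f, z−21=e, m−21=r.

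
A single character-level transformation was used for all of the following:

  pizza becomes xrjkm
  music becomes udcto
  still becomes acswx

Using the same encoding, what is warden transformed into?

ejboqa

Letter i (0-indexed) is shifted by i+8, so successive shifts are 8, 9, 10, ….
For warden: w+8=e, a+9=j, r+10=b, d+11=o, e+12=q, n+13=a.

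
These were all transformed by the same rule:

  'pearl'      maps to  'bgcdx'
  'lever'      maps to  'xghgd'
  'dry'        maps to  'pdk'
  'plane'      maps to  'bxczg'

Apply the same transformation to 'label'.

xcngx

The shift depends on letter class: consonant p→b is +12, but vowel e→g is +2. Two shifts are in play — +2 for a/e/i/o/u, +12 for every other letter.
For label: l(cons)+12=x, a(vowel)+2=c, b(cons)+12=n, e(vowel)+2=g, l(cons)+12=x.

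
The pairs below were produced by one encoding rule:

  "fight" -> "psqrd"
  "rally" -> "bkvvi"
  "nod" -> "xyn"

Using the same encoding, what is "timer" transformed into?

dswob

It's a constant shift of +10 (ROT10).
On timer: t+10=d, i+10=s, m+10=w, e+10=o, r+10=b.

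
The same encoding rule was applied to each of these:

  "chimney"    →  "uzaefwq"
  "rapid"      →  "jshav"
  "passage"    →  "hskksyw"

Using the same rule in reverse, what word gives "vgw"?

doe

This is a Caesar cipher with shift 18.
Undoing it on vgw: v−18=d, g−18=o, w−18=e.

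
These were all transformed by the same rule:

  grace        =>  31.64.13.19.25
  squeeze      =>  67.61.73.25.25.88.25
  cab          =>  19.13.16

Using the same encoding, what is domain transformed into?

g(#7)→31 and r(#18)→64: differences scale by 3, so n = 3·pos + 10. Each letter becomes 3×(its alphabet position, a=1..z=26) + 10.
On domain: d=4→22, o=15→55, m=13→49, a=1→13, i=9→37, n=14→52.

22.55.49.13.37.52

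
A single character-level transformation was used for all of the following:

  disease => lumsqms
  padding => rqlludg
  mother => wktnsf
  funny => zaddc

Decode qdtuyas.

d(3)→l(11) and i(8)→u(20) fit y≡7x+16 (mod 26); the inverse of 7 mod 26 is 15. This is an affine cipher: with a=0,…,z=25, each position x becomes (7x+16) mod 26.
Reversing it on qdtuyas: q(16)→15·(16−16)≡0=a; d(3)→15·(3−16)≡13=n; t(19)→15·(19−16)≡19=t; u(20)→15·(20−16)≡8=i; y(24)→15·(24−16)≡16=q; a(0)→15·(0−16)≡20=u; s(18)→15·(18−16)≡4=e (all mod 26).

antique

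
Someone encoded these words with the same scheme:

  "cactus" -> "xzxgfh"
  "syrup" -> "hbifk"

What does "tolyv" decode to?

This is the alphabet-reversal cipher (Atbash): a becomes z, b becomes y, etc.
Undoing it on tolyv: t↔g, o↔l, l↔o, y↔b, v↔e.

globe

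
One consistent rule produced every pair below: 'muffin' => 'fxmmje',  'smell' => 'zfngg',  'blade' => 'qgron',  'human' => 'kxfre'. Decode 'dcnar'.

opera

Each letter's alphabet position (a=0..z=25) is mapped through 25·x+17 mod 26 — an affine cipher.
Reversing it on dcnar: d(3)→25·(3−17)≡14=o; c(2)→25·(2−17)≡15=p; n(13)→25·(13−17)≡4=e; a(0)→25·(0−17)≡17=r; r(17)→25·(17−17)≡0=a (all mod 26).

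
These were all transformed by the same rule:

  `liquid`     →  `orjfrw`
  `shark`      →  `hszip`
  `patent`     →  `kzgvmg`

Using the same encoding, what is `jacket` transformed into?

Each pair mirrors across the alphabet (l↔o, i↔r, q↔j): positions sum to 25. Each letter is replaced by its mirror in the alphabet: a↔z, b↔y, c↔x, and so on (the Atbash cipher).
On jacket: j↔q, a↔z, c↔x, k↔p, e↔v, t↔g.

qzxpvg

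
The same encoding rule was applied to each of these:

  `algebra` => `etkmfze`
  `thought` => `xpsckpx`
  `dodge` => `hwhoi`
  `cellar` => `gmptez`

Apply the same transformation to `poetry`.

Shifts by position in algebra: pos 0: a→e (+4), pos 1: l→t (+8), pos 2: g→k (+4), pos 3: e→m (+8) — repeating every 2. The shifts repeat in a cycle of length 2: positions 0,1,… shift by +4, +8, then the pattern repeats.
On poetry: p+4=t, o+8=w, e+4=i, t+8=b, r+4=v, y+8=g.

twibvg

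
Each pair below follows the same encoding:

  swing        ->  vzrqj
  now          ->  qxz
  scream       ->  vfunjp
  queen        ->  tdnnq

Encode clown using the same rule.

foxzq

Vowels shift forward by 9 and consonants shift forward by 3.
For clown: c(cons)+3=f, l(cons)+3=o, o(vowel)+9=x, w(cons)+3=z, n(cons)+3=q.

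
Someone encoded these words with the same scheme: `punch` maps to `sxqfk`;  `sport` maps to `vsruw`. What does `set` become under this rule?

This is a Caesar cipher with shift 3.
For set: s+3=v, e+3=h, t+3=w.

vhw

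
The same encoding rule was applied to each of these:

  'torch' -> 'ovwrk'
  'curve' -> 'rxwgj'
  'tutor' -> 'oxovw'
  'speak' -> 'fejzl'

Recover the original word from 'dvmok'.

Each letter's alphabet position (a=0..z=25) is mapped through 9·x+25 mod 26 — an affine cipher.
Decoding dvmok: d(3)→3·(3−25)≡12=m; v(21)→3·(21−25)≡14=o; m(12)→3·(12−25)≡13=n; o(14)→3·(14−25)≡19=t; k(10)→3·(10−25)≡7=h (all mod 26).

month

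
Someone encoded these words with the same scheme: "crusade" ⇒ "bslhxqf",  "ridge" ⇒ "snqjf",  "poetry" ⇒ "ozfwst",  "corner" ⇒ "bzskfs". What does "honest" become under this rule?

yzkfhw

c(2)→b(1) and r(17)→s(18) fit y≡15x+23 (mod 26); the inverse of 15 mod 26 is 7. Treating letters as 0–25, the rule is x ↦ 15x + 23 (mod 26).
For honest: h(7)→15·7+23≡24=y; o(14)→15·14+23≡25=z; n(13)→15·13+23≡10=k; e(4)→15·4+23≡5=f; s(18)→15·18+23≡7=h; t(19)→15·19+23≡22=w (all mod 26).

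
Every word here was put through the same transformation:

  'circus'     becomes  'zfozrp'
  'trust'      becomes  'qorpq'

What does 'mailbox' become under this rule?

jxfiylu

Compare letters: c→z is +23, i→f is +23, r→o is +23 — a constant shift. Every letter moves 23 places later in the alphabet, wrapping around z→a.
Applying it to mailbox: m+23=j, a+23=x, i+23=f, l+23=i, b+23=y, o+23=l, x+23=u.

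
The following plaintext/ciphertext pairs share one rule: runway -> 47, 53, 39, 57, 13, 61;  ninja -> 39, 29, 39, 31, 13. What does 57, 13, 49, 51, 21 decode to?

waste

r(#18)→47 and u(#21)→53: differences scale by 2, so n = 2·pos + 11. The formula is n = 2×(alphabet index, a=1) + 11.
Decoding 57, 13, 49, 51, 21: 57→(57−11)÷2=23=w, 13→(13−11)÷2=1=a, 49→(49−11)÷2=19=s, 51→(51−11)÷2=20=t, 21→(21−11)÷2=5=e.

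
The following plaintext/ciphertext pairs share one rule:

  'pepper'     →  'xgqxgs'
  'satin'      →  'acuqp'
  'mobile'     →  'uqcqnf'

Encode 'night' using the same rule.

vkhpv

It's a Vigenère-style cipher with numeric key [8,2,1]: position i shifts by key[i mod 3].
On night: n+8=v, i+2=k, g+1=h, h+8=p, t+2=v.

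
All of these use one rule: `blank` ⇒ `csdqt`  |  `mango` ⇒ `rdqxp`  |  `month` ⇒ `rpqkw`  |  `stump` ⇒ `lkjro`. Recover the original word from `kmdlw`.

trash

b(1)→c(2) and l(11)→s(18) fit y≡25x+3 (mod 26); the inverse of 25 mod 26 is 25. Treating letters as 0–25, the rule is x ↦ 25x + 3 (mod 26).
Decoding kmdlw: k(10)→25·(10−3)≡19=t; m(12)→25·(12−3)≡17=r; d(3)→25·(3−3)≡0=a; l(11)→25·(11−3)≡18=s; w(22)→25·(22−3)≡7=h (all mod 26).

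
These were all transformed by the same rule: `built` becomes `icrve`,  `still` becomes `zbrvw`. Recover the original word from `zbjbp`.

In built: b→i is +7, u→c is +8, i→r is +9, l→v is +10 — the shift increases by 1 each position. Letter i (0-indexed) is shifted by i+7, so successive shifts are 7, 8, 9, ….
Decoding zbjbp: z−7=s, b−8=t, j−9=a, b−10=r, p−11=e.

stare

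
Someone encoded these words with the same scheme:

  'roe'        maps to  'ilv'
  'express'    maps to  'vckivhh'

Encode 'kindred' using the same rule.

prmwivw

Letters are reflected about the middle of the alphabet (position → 25−position): Atbash.
Applying it to kindred: k↔p, i↔r, n↔m, d↔w, r↔i, e↔v, d↔w.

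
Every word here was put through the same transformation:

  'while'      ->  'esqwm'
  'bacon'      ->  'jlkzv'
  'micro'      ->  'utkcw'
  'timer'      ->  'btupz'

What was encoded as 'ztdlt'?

rival

The shifts repeat in a cycle of length 2: positions 0,1,… shift by +8, +11, then the pattern repeats.
Reversing it on ztdlt: z−8=r, t−11=i, d−8=v, l−11=a, t−8=l.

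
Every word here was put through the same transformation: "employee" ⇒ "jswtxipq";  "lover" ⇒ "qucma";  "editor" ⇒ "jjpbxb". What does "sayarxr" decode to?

The shift increases by 1 at each position, starting from +5: 5, 6, 7, ….
Decoding sayarxr: s−5=n, a−6=u, y−7=r, a−8=s, r−9=i, x−10=n, r−11=g.

nursing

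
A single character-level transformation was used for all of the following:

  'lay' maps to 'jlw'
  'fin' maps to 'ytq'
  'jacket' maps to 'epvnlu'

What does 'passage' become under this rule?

prlddla

The output letters match the input read backwards, each shifted +11: lay reversed is yal. Read the word backwards and shift each letter +11.
For passage: reverse → egassap; then shift: e+11=p, g+11=r, a+11=l, s+11=d, s+11=d, a+11=l, p+11=a.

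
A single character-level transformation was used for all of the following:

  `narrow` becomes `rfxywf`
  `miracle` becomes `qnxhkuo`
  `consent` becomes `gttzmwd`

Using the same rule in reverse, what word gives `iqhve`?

elbow

In narrow: n→r is +4, a→f is +5, r→x is +6, r→y is +7 — the shift increases by 1 each position. Letter i (0-indexed) is shifted by i+4, so successive shifts are 4, 5, 6, ….
Reversing it on iqhve: i−4=e, q−5=l, h−6=b, v−7=o, e−8=w.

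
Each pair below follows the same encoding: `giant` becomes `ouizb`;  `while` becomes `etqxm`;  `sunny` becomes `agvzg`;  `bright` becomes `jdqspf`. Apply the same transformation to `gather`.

It's a Vigenère-style cipher with numeric key [8,12]: position i shifts by key[i mod 2].
Applying it to gather: g+8=o, a+12=m, t+8=b, h+12=t, e+8=m, r+12=d.

ombtmd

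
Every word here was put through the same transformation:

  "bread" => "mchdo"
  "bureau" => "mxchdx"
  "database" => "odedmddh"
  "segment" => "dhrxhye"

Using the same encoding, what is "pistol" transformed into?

alderw

The shift depends on letter class: consonant b→m is +11, but vowel e→h is +3. The rule splits by letter class: vowels +3, consonants +11.
On pistol: p(cons)+11=a, i(vowel)+3=l, s(cons)+11=d, t(cons)+11=e, o(vowel)+3=r, l(cons)+11=w.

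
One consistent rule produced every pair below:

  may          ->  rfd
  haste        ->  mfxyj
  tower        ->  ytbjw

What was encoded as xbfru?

It's a constant shift of +5 (ROT5).
Reversing it on xbfru: x−5=s, b−5=w, f−5=a, r−5=m, u−5=p.

swamp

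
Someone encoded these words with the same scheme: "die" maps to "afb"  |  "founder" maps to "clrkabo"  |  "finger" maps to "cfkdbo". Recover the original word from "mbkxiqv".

Compare letters: d→a is +23, i→f is +23, e→b is +23 — a constant shift. Every letter moves 23 places later in the alphabet, wrapping around z→a.
Reversing it on mbkxiqv: m−23=p, b−23=e, k−23=n, x−23=a, i−23=l, q−23=t, v−23=y.

penalty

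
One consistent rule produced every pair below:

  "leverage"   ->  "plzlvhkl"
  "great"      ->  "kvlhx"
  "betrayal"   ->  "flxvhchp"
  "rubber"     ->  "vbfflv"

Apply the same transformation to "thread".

xlvlhh

The rule splits by letter class: vowels +7, consonants +4.
For thread: t(cons)+4=x, h(cons)+4=l, r(cons)+4=v, e(vowel)+7=l, a(vowel)+7=h, d(cons)+4=h.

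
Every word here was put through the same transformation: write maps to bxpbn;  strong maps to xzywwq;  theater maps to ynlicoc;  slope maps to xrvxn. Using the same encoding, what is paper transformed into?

In write: w→b is +5, r→x is +6, i→p is +7, t→b is +8 — the shift increases by 1 each position. Each letter shifts forward by (position + 5), i.e. 5, 6, 7, … — the shift grows by one for each successive letter.
Applying it to paper: p+5=u, a+6=g, p+7=w, e+8=m, r+9=a.

ugwma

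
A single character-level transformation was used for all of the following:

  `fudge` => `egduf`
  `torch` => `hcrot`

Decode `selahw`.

The output letters match the input read backwards: fudge reversed is egduf. It's just the letters in reverse order.
Decoding selahw: then reverse → whales.

whales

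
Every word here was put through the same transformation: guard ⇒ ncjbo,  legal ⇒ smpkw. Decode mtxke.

float

In guard: g→n is +7, u→c is +8, a→j is +9, r→b is +10 — the shift increases by 1 each position. Each letter shifts forward by (position + 7), i.e. 7, 8, 9, … — the shift grows by one for each successive letter.
Reversing it on mtxke: m−7=f, t−8=l, x−9=o, k−10=a, e−11=t.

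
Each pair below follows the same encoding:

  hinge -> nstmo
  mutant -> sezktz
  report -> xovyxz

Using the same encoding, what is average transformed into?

The shift depends on letter class: consonant h→n is +6, but vowel i→s is +10. Two shifts are in play — +10 for a/e/i/o/u, +6 for every other letter.
For average: a(vowel)+10=k, v(cons)+6=b, e(vowel)+10=o, r(cons)+6=x, a(vowel)+10=k, g(cons)+6=m, e(vowel)+10=o.

kboxkmo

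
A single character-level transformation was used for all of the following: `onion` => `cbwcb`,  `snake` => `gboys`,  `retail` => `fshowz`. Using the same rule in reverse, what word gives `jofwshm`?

Compare letters: o→c is +14, n→b is +14, i→w is +14 — a constant shift. Each letter is shifted forward by 14 in the alphabet (a Caesar shift of +14).
Decoding jofwshm: j−14=v, o−14=a, f−14=r, w−14=i, s−14=e, h−14=t, m−14=y.

variety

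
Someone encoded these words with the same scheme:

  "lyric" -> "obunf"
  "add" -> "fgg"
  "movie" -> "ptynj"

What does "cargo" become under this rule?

Vowels shift forward by 5 and consonants shift forward by 3.
Applying it to cargo: c(cons)+3=f, a(vowel)+5=f, r(cons)+3=u, g(cons)+3=j, o(vowel)+5=t.

ffujt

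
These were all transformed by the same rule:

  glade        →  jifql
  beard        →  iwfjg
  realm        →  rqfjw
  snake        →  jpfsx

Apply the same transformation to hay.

Read the word backwards and shift each letter +5.
Applying it to hay: reverse → yah; then shift: y+5=d, a+5=f, h+5=m.

dfm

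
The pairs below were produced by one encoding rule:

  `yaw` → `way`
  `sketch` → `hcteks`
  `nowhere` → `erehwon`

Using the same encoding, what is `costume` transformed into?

emutsoc

The word is simply reversed.
On costume: reverse → emutsoc.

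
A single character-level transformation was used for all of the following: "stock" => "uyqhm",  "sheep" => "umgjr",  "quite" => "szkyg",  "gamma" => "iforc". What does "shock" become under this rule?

umqhm

Shifts by position in stock: pos 0: s→u (+2), pos 1: t→y (+5), pos 2: o→q (+2), pos 3: c→h (+5) — repeating every 2. It's a Vigenère-style cipher with numeric key [2,5]: position i shifts by key[i mod 2].
On shock: s+2=u, h+5=m, o+2=q, c+5=h, k+2=m.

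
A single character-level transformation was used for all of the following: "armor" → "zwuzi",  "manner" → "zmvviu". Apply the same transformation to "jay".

The output letters match the input read backwards, each shifted +8: armor reversed is romra. Two steps: reverse the string, then apply a Caesar shift of +8.
On jay: reverse → yaj; then shift: y+8=g, a+8=i, j+8=r.

gir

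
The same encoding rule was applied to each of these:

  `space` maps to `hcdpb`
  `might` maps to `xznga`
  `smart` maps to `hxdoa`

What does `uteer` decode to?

fully

s(18)→h(7) and p(15)→c(2) fit y≡19x+3 (mod 26); the inverse of 19 mod 26 is 11. This is an affine cipher: with a=0,…,z=25, each position x becomes (19x+3) mod 26.
Reversing it on uteer: u(20)→11·(20−3)≡5=f; t(19)→11·(19−3)≡20=u; e(4)→11·(4−3)≡11=l; e(4)→11·(4−3)≡11=l; r(17)→11·(17−3)≡24=y (all mod 26).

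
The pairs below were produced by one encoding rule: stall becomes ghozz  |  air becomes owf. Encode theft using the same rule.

hvsth

Compare letters: s→g is +14, t→h is +14, a→o is +14 — a constant shift. Every letter moves 14 places later in the alphabet, wrapping around z→a.
Applying it to theft: t+14=h, h+14=v, e+14=s, f+14=t, t+14=h.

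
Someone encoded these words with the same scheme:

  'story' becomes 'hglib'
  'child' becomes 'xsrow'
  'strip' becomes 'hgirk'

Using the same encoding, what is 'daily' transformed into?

Each pair mirrors across the alphabet (s↔h, t↔g, o↔l): positions sum to 25. This is the alphabet-reversal cipher (Atbash): a becomes z, b becomes y, etc.
Applying it to daily: d↔w, a↔z, i↔r, l↔o, y↔b.

wzrob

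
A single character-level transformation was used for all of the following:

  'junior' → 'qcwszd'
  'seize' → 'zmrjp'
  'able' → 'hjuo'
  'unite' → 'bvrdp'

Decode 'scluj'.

In junior: j→q is +7, u→c is +8, n→w is +9, i→s is +10 — the shift increases by 1 each position. Each letter shifts forward by (position + 7), i.e. 7, 8, 9, … — the shift grows by one for each successive letter.
Reversing it on scluj: s−7=l, c−8=u, l−9=c, u−10=k, j−11=y.

lucky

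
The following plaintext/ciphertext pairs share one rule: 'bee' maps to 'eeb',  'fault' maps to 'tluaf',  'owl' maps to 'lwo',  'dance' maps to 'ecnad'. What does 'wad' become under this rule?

The output letters match the input read backwards: bee reversed is eeb. The word is simply reversed.
For wad: reverse → daw.

daw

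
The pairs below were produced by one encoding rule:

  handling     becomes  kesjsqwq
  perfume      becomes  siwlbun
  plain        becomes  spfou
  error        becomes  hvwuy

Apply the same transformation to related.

uiqgamm

In handling: h→k is +3, a→e is +4, n→s is +5, d→j is +6 — the shift increases by 1 each position. Each letter shifts forward by (position + 3), i.e. 3, 4, 5, … — the shift grows by one for each successive letter.
For related: r+3=u, e+4=i, l+5=q, a+6=g, t+7=a, e+8=m, d+9=m.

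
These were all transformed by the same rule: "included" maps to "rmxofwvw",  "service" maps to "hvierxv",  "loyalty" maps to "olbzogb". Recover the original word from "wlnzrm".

domain

This is the alphabet-reversal cipher (Atbash): a becomes z, b becomes y, etc.
Decoding wlnzrm: w↔d, l↔o, n↔m, z↔a, r↔i, m↔n.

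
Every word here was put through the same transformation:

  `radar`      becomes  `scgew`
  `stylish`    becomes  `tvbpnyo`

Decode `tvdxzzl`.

Each letter shifts forward by (position + 1), i.e. 1, 2, 3, … — the shift grows by one for each successive letter.
Decoding tvdxzzl: t−1=s, v−2=t, d−3=a, x−4=t, z−5=u, z−6=t, l−7=e.

statute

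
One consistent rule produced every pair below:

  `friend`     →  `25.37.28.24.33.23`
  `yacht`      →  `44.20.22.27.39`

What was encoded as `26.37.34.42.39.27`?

growth

The number is (letter's place in the alphabet, a=1) + 19.
Undoing it on 26.37.34.42.39.27: 26→(26−19)÷1=7=g, 37→(37−19)÷1=18=r, 34→(34−19)÷1=15=o, 42→(42−19)÷1=23=w, 39→(39−19)÷1=20=t, 27→(27−19)÷1=8=h.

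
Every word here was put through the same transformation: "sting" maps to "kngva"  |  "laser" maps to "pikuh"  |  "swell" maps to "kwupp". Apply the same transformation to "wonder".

wyvruh

s(18)→k(10) and t(19)→n(13) fit y≡3x+8 (mod 26); the inverse of 3 mod 26 is 9. Treating letters as 0–25, the rule is x ↦ 3x + 8 (mod 26).
Applying it to wonder: w(22)→3·22+8≡22=w; o(14)→3·14+8≡24=y; n(13)→3·13+8≡21=v; d(3)→3·3+8≡17=r; e(4)→3·4+8≡20=u; r(17)→3·17+8≡7=h (all mod 26).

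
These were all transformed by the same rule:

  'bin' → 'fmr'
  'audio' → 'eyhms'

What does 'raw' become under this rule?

vea

Compare letters: b→f is +4, i→m is +4, n→r is +4 — a constant shift. Each letter is shifted forward by 4 in the alphabet (a Caesar shift of +4).
Applying it to raw: r+4=v, a+4=e, w+4=a.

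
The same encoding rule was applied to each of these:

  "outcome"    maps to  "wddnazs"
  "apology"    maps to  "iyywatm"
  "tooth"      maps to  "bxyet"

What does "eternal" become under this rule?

In outcome: o→w is +8, u→d is +9, t→d is +10, c→n is +11 — the shift increases by 1 each position. Each letter shifts forward by (position + 8), i.e. 8, 9, 10, … — the shift grows by one for each successive letter.
For eternal: e+8=m, t+9=c, e+10=o, r+11=c, n+12=z, a+13=n, l+14=z.

mcocznz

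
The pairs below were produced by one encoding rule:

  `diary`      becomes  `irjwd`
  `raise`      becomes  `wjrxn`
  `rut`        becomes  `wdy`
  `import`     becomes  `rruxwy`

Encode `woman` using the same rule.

The shift depends on letter class: consonant d→i is +5, but vowel i→r is +9. Two shifts are in play — +9 for a/e/i/o/u, +5 for every other letter.
For woman: w(cons)+5=b, o(vowel)+9=x, m(cons)+5=r, a(vowel)+9=j, n(cons)+5=s.

bxrjs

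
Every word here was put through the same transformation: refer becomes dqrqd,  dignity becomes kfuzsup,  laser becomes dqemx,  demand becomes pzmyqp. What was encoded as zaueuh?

The output letters match the input read backwards, each shifted +12: refer reversed is refer. Read the word backwards and shift each letter +12.
Undoing it on zaueuh: shift back: z−12=n, a−12=o, u−12=i, e−12=s, u−12=i, h−12=v → noisiv; then reverse → vision.

vision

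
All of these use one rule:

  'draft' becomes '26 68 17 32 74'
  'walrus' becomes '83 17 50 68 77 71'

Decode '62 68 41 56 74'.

print

d(#4)→26 and r(#18)→68: differences scale by 3, so n = 3·pos + 14. The formula is n = 3×(alphabet index, a=1) + 14.
Decoding 62 68 41 56 74: 62→(62−14)÷3=16=p, 68→(68−14)÷3=18=r, 41→(41−14)÷3=9=i, 56→(56−14)÷3=14=n, 74→(74−14)÷3=20=t.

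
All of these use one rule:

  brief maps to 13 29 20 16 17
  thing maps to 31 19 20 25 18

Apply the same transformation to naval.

25 12 33 12 23

b is letter #2 and maps to 13: an offset of 11. The number is (letter's place in the alphabet, a=1) + 11.
For naval: n=14→25, a=1→12, v=22→33, a=1→12, l=12→23.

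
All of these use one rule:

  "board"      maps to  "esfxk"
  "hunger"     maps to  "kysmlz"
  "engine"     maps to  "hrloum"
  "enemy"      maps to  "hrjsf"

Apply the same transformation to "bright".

evnmob

Each letter shifts forward by (position + 3), i.e. 3, 4, 5, … — the shift grows by one for each successive letter.
Applying it to bright: b+3=e, r+4=v, i+5=n, g+6=m, h+7=o, t+8=b.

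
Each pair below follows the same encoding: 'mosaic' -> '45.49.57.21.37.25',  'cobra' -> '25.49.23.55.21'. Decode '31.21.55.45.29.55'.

farmer

m(#13)→45 and o(#15)→49: differences scale by 2, so n = 2·pos + 19. The formula is n = 2×(alphabet index, a=1) + 19.
Reversing it on 31.21.55.45.29.55: 31→(31−19)÷2=6=f, 21→(21−19)÷2=1=a, 55→(55−19)÷2=18=r, 45→(45−19)÷2=13=m, 29→(29−19)÷2=5=e, 55→(55−19)÷2=18=r.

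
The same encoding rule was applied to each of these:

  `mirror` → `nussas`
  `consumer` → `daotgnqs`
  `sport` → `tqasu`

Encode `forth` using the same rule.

gasui

The shift depends on letter class: consonant m→n is +1, but vowel i→u is +12. Vowels shift forward by 12 and consonants shift forward by 1.
On forth: f(cons)+1=g, o(vowel)+12=a, r(cons)+1=s, t(cons)+1=u, h(cons)+1=i.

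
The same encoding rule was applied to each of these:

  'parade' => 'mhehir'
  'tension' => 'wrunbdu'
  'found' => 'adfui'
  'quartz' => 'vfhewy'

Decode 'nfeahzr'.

surface

p(15)→m(12) and a(0)→h(7) fit y≡9x+7 (mod 26); the inverse of 9 mod 26 is 3. This is an affine cipher: with a=0,…,z=25, each position x becomes (9x+7) mod 26.
Decoding nfeahzr: n(13)→3·(13−7)≡18=s; f(5)→3·(5−7)≡20=u; e(4)→3·(4−7)≡17=r; a(0)→3·(0−7)≡5=f; h(7)→3·(7−7)≡0=a; z(25)→3·(25−7)≡2=c; r(17)→3·(17−7)≡4=e (all mod 26).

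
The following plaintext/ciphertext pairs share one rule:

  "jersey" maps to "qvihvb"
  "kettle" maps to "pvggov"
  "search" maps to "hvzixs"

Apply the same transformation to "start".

Each pair mirrors across the alphabet (j↔q, e↔v, r↔i): positions sum to 25. Each letter is replaced by its mirror in the alphabet: a↔z, b↔y, c↔x, and so on (the Atbash cipher).
On start: s↔h, t↔g, a↔z, r↔i, t↔g.

hgzig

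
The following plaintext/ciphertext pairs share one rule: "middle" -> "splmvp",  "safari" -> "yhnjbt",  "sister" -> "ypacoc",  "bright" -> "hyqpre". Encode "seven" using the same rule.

yldnx

The shift increases by 1 at each position, starting from +6: 6, 7, 8, ….
Applying it to seven: s+6=y, e+7=l, v+8=d, e+9=n, n+10=x.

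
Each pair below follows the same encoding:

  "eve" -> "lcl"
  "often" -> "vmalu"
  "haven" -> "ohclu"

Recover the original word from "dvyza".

worst

Compare letters: e→l is +7, v→c is +7, e→l is +7 — a constant shift. Every letter moves 7 places later in the alphabet, wrapping around z→a.
Undoing it on dvyza: d−7=w, v−7=o, y−7=r, z−7=s, a−7=t.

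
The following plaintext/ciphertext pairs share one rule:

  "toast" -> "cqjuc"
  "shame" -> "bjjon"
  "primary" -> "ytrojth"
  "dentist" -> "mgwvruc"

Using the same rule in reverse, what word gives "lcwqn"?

Shifts by position in toast: pos 0: t→c (+9), pos 1: o→q (+2), pos 2: a→j (+9), pos 3: s→u (+2) — repeating every 2. The shifts repeat in a cycle of length 2: positions 0,1,… shift by +9, +2, then the pattern repeats.
Decoding lcwqn: l−9=c, c−2=a, w−9=n, q−2=o, n−9=e.

canoe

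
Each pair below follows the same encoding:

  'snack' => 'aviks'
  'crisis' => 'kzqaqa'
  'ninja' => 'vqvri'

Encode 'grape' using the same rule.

Compare letters: s→a is +8, n→v is +8, a→i is +8 — a constant shift. Every letter moves 8 places later in the alphabet, wrapping around z→a.
On grape: g+8=o, r+8=z, a+8=i, p+8=x, e+8=m.

ozixm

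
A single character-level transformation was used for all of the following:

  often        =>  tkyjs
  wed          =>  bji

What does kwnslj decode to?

fringe

It's a constant shift of +5 (ROT5).
Reversing it on kwnslj: k−5=f, w−5=r, n−5=i, s−5=n, l−5=g, j−5=e.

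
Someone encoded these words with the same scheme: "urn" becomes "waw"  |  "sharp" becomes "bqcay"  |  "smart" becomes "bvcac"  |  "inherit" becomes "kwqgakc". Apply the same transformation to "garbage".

pcakcpg

The rule splits by letter class: vowels +2, consonants +9.
Applying it to garbage: g(cons)+9=p, a(vowel)+2=c, r(cons)+9=a, b(cons)+9=k, a(vowel)+2=c, g(cons)+9=p, e(vowel)+2=g.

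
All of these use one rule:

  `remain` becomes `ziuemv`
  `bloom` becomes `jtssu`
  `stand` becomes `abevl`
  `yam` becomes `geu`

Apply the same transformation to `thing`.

Vowels shift forward by 4 and consonants shift forward by 8.
On thing: t(cons)+8=b, h(cons)+8=p, i(vowel)+4=m, n(cons)+8=v, g(cons)+8=o.

bpmvo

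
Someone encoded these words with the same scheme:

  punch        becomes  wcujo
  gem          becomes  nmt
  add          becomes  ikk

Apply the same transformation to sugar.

zcniy

The shift depends on letter class: consonant p→w is +7, but vowel u→c is +8. The rule splits by letter class: vowels +8, consonants +7.
On sugar: s(cons)+7=z, u(vowel)+8=c, g(cons)+7=n, a(vowel)+8=i, r(cons)+7=y.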